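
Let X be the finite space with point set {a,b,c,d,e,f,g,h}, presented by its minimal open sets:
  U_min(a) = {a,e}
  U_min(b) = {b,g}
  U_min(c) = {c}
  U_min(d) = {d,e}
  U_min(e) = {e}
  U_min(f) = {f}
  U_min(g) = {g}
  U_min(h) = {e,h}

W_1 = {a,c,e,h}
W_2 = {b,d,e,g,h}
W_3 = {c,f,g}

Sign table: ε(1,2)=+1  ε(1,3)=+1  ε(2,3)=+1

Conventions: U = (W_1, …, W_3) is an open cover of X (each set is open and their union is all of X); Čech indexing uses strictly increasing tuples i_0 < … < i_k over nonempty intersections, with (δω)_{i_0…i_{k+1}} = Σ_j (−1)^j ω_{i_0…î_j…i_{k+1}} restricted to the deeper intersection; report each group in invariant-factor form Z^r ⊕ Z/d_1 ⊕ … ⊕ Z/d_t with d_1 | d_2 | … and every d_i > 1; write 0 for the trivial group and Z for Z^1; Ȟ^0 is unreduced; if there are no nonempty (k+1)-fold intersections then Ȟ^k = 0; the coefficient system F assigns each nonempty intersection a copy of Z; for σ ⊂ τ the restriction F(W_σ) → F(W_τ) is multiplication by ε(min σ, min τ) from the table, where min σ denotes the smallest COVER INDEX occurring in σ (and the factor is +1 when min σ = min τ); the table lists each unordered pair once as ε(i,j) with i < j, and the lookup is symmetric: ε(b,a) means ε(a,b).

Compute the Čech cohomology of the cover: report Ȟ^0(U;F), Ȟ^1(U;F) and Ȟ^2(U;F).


Ȟ^0 = Z; Ȟ^1 = Z; Ȟ^2 = 0

cover nerve:
  W12={e,h} W13={c} W23={g}
C dims 3,3; δ0: rk 2, SNF 1^2
Ȟ^0: (3−2)−0=1 ⇒ Z
Ȟ^1: (3−0)−2=1 ⇒ Z
Ȟ^2: (0−0)−0=0 ⇒ 0


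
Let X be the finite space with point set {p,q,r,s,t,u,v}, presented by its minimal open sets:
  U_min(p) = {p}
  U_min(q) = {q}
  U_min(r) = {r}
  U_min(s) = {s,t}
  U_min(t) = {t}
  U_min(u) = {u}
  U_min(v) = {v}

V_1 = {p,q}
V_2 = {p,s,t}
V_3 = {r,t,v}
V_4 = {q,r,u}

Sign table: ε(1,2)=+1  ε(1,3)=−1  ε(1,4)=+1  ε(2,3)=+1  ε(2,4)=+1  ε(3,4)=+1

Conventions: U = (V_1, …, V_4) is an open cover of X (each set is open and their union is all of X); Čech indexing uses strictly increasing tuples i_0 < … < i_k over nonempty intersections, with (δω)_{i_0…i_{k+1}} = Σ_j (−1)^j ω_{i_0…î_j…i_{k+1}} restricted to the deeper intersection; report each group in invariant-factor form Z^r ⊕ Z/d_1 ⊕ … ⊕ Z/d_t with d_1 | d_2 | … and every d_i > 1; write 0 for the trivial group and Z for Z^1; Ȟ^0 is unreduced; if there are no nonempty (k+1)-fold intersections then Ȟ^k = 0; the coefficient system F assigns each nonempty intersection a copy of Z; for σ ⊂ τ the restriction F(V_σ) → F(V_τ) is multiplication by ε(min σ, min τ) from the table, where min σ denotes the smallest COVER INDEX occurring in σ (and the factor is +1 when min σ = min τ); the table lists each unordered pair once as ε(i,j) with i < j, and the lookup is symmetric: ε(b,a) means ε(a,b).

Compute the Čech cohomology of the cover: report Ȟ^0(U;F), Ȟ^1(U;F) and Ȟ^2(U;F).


Ȟ^0 ≅ Z, Ȟ^1 ≅ Z and Ȟ^2 ≅ 0

nerve simplices:
  V12={p} V14={q} V23={t} V34={r}
C dims 4,4; δ0: rk 3, SNF 1^3
degree 0: 4−3−0 = 1 → Ȟ^0 ≅ Z
degree 1: 4−0−3 = 1 → Ȟ^1 ≅ Z
degree 2: 0−0−0 = 0 → Ȟ^2 ≅ 0


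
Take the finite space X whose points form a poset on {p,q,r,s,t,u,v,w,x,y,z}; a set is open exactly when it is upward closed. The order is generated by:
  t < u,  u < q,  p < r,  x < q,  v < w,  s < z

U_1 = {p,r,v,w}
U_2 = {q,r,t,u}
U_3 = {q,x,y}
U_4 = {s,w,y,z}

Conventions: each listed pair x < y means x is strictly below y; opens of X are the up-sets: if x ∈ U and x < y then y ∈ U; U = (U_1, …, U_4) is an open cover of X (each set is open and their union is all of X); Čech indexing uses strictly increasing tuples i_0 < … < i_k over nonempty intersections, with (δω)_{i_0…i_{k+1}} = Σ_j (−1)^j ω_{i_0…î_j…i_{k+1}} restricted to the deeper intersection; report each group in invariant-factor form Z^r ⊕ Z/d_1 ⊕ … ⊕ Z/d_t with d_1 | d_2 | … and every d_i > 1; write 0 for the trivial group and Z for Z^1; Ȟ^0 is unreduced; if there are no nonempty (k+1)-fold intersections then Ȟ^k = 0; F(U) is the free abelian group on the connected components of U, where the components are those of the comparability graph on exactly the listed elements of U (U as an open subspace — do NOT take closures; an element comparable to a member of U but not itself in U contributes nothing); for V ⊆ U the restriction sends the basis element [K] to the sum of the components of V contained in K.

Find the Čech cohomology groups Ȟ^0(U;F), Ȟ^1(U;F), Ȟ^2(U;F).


Ȟ^0 = Z^5, Ȟ^1 = 0, Ȟ^2 = 0

nerve simplices:
  U12={r} U14={w} U23={q} U34={y}
components per intersection:
  U1: {p,r} {v,w}
  U2: {q,t,u} {r}
  U3: {q,x} {y}
  U4: {s,z} {w} {y}
  U12: {r}
  U14: {w}
  U23: {q}
  U34: {y}
C dims 9,4; δ0: rk 4, SNF 1^4
degree 0: 9−4−0 = 5 → Ȟ^0 ≅ Z^5
degree 1: 4−0−4 = 0 → Ȟ^1 ≅ 0
degree 2: 0−0−0 = 0 → Ȟ^2 ≅ 0


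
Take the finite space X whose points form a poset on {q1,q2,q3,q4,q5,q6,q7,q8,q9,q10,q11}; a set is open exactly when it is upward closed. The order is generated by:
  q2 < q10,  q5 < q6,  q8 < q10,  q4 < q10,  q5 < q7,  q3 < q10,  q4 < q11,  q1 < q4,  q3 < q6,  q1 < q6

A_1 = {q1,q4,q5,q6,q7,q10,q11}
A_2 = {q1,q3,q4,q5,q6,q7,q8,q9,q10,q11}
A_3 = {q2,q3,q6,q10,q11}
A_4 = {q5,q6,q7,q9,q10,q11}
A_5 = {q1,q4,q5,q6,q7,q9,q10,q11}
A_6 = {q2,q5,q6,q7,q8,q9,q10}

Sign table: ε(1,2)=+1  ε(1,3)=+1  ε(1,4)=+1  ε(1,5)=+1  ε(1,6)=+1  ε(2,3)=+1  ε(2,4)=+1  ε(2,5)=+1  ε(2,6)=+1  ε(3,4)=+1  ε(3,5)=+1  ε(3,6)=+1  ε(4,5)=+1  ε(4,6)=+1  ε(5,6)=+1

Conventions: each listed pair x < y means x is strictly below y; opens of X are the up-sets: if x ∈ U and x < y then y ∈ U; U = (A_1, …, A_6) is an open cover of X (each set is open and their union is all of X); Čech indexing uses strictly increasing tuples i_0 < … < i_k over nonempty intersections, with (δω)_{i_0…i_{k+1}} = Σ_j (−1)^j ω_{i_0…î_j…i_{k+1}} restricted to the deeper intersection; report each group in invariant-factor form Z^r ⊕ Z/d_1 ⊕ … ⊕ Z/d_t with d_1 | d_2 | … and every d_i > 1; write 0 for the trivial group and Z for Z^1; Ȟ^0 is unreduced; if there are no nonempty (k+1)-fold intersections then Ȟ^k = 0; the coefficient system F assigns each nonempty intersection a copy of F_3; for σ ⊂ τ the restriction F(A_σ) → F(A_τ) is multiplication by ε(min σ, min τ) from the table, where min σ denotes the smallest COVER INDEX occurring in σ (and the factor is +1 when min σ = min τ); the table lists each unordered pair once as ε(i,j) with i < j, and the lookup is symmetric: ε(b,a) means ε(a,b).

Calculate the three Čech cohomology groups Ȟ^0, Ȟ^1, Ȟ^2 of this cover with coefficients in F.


Ȟ^0(U;F) ≅ Z/3,  Ȟ^1(U;F) ≅ 0,  Ȟ^2(U;F) ≅ 0

cover nerve:
  A12={q1,q4,q5,q6,q7,q10,q11} A13={q6,q10,q11} A14={q5,q6,q7,q10,q11} A15={q1,q4,q5,q6,q7,q10,q11} A16={q5,q6,q7,q10} A23={q3,q6,q10,q11} A24={q5,q6,q7,q9,q10,q11} A25={q1,q4,q5,q6,q7,q9,q10,q11} A26={q5,q6,q7,q8,q9,q10} A34={q6,q10,q11} A35={q6,q10,q11} A36={q2,q6,q10} A45={q5,q6,q7,q9,q10,q11} A46={q5,q6,q7,q9,q10} A56={q5,q6,q7,q9,q10}
  A123={q6,q10,q11} A124={q5,q6,q7,q10,q11} A125={q1,q4,q5,q6,q7,q10,q11} A126={q5,q6,q7,q10} A134={q6,q10,q11} A135={q6,q10,q11} A136={q6,q10} A145={q5,q6,q7,q10,q11} A146={q5,q6,q7,q10} A156={q5,q6,q7,q10} A234={q6,q10,q11} A235={q6,q10,q11} A236={q6,q10} A245={q5,q6,q7,q9,q10,q11} A246={q5,q6,q7,q9,q10} A256={q5,q6,q7,q9,q10} A345={q6,q10,q11} A346={q6,q10} A356={q6,q10} A456={q5,q6,q7,q9,q10}
  A1234={q6,q10,q11} A1235={q6,q10,q11} A1236={q6,q10} A1245={q5,q6,q7,q10,q11} A1246={q5,q6,q7,q10} A1256={q5,q6,q7,q10} A1345={q6,q10,q11} A1346={q6,q10} A1356={q6,q10} A1456={q5,q6,q7,q10} A2345={q6,q10,q11} A2346={q6,q10} A2356={q6,q10} A2456={q5,q6,q7,q9,q10} A3456={q6,q10}
  A12345={q6,q10,q11} A12346={q6,q10} A12356={q6,q10} A12456={q5,q6,q7,q10} A13456={q6,q10} A23456={q6,q10}
  A123456={q6,q10}
C dims 6,15,20,15; δ0: rk_F3 5; δ1: rk_F3 10; δ2: rk_F3 10
Ȟ^0: (6−5)−0=1 ⇒ Z/3
Ȟ^1: (15−10)−5=0 ⇒ 0
Ȟ^2: (20−10)−10=0 ⇒ 0


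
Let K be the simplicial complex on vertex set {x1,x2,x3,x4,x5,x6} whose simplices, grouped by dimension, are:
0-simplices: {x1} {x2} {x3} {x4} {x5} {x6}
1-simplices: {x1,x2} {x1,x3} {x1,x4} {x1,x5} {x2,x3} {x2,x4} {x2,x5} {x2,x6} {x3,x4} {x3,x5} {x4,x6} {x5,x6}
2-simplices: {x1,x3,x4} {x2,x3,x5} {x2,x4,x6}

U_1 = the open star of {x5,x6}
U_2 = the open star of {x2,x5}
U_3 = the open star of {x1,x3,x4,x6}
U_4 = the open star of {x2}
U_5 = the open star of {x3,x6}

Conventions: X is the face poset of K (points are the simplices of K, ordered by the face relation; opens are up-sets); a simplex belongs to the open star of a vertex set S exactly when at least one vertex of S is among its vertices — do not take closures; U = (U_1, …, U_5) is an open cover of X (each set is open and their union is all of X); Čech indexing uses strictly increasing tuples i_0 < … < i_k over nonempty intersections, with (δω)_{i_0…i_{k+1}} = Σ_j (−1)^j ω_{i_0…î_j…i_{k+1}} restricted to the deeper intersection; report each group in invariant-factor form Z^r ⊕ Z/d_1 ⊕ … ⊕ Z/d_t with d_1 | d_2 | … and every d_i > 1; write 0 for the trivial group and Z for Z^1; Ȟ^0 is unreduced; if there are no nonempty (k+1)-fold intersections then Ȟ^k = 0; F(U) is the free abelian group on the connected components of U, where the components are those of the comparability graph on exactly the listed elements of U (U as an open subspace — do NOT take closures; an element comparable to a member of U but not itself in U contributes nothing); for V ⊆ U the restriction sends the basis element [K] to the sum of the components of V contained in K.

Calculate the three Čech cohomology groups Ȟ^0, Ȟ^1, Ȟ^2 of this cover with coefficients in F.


Ȟ^0 = Z, Ȟ^1 = Z^4 and Ȟ^2 = 0

cover nerve:
  U1={{x5},{x6},{x1,x5},{x2,x5},{x2,x6},{x3,x5},{x4,x6},{x5,x6},{x2,x3,x5},{x2,x4,x6}} U2={{x2},{x5},{x1,x2},{x1,x5},{x2,x3},{x2,x4},{x2,x5},{x2,x6},{x3,x5},{x5,x6},{x2,x3,x5},{x2,x4,x6}} U3={{x1},{x3},{x4},{x6},{x1,x2},{x1,x3},{x1,x4},{x1,x5},{x2,x3},{x2,x4},{x2,x6},{x3,x4},{x3,x5},{x4,x6},{x5,x6},{x1,x3,x4},{x2,x3,x5},{x2,x4,x6}} U4={{x2},{x1,x2},{x2,x3},{x2,x4},{x2,x5},{x2,x6},{x2,x3,x5},{x2,x4,x6}} U5={{x3},{x6},{x1,x3},{x2,x3},{x2,x6},{x3,x4},{x3,x5},{x4,x6},{x5,x6},{x1,x3,x4},{x2,x3,x5},{x2,x4,x6}}
  U12={{x5},{x1,x5},{x2,x5},{x2,x6},{x3,x5},{x5,x6},{x2,x3,x5},{x2,x4,x6}} U13={{x6},{x1,x5},{x2,x6},{x3,x5},{x4,x6},{x5,x6},{x2,x3,x5},{x2,x4,x6}} U14={{x2,x5},{x2,x6},{x2,x3,x5},{x2,x4,x6}} U15={{x6},{x2,x6},{x3,x5},{x4,x6},{x5,x6},{x2,x3,x5},{x2,x4,x6}} U23={{x1,x2},{x1,x5},{x2,x3},{x2,x4},{x2,x6},{x3,x5},{x5,x6},{x2,x3,x5},{x2,x4,x6}} U24={{x2},{x1,x2},{x2,x3},{x2,x4},{x2,x5},{x2,x6},{x2,x3,x5},{x2,x4,x6}} U25={{x2,x3},{x2,x6},{x3,x5},{x5,x6},{x2,x3,x5},{x2,x4,x6}} U34={{x1,x2},{x2,x3},{x2,x4},{x2,x6},{x2,x3,x5},{x2,x4,x6}} U35={{x3},{x6},{x1,x3},{x2,x3},{x2,x6},{x3,x4},{x3,x5},{x4,x6},{x5,x6},{x1,x3,x4},{x2,x3,x5},{x2,x4,x6}} U45={{x2,x3},{x2,x6},{x2,x3,x5},{x2,x4,x6}}
  U123={{x1,x5},{x2,x6},{x3,x5},{x5,x6},{x2,x3,x5},{x2,x4,x6}} U124={{x2,x5},{x2,x6},{x2,x3,x5},{x2,x4,x6}} U125={{x2,x6},{x3,x5},{x5,x6},{x2,x3,x5},{x2,x4,x6}} U134={{x2,x6},{x2,x3,x5},{x2,x4,x6}} U135={{x6},{x2,x6},{x3,x5},{x4,x6},{x5,x6},{x2,x3,x5},{x2,x4,x6}} U145={{x2,x6},{x2,x3,x5},{x2,x4,x6}} U234={{x1,x2},{x2,x3},{x2,x4},{x2,x6},{x2,x3,x5},{x2,x4,x6}} U235={{x2,x3},{x2,x6},{x3,x5},{x5,x6},{x2,x3,x5},{x2,x4,x6}} U245={{x2,x3},{x2,x6},{x2,x3,x5},{x2,x4,x6}} U345={{x2,x3},{x2,x6},{x2,x3,x5},{x2,x4,x6}}
  U1234={{x2,x6},{x2,x3,x5},{x2,x4,x6}} U1235={{x2,x6},{x3,x5},{x5,x6},{x2,x3,x5},{x2,x4,x6}} U1245={{x2,x6},{x2,x3,x5},{x2,x4,x6}} U1345={{x2,x6},{x2,x3,x5},{x2,x4,x6}} U2345={{x2,x3},{x2,x6},{x2,x3,x5},{x2,x4,x6}}
  U12345={{x2,x6},{x2,x3,x5},{x2,x4,x6}}
components per intersection:
  U1: {{x5},{x6},{x1,x5},{x2,x5},{x2,x6},{x3,x5},{x4,x6},{x5,x6},{x2,x3,x5},{x2,x4,x6}}
  U2: {{x2},{x5},{x1,x2},{x1,x5},{x2,x3},{x2,x4},{x2,x5},{x2,x6},{x3,x5},{x5,x6},{x2,x3,x5},{x2,x4,x6}}
  U3: {{x1},{x3},{x4},{x6},{x1,x2},{x1,x3},{x1,x4},{x1,x5},{x2,x3},{x2,x4},{x2,x6},{x3,x4},{x3,x5},{x4,x6},{x5,x6},{x1,x3,x4},{x2,x3,x5},{x2,x4,x6}}
  U4: {{x2},{x1,x2},{x2,x3},{x2,x4},{x2,x5},{x2,x6},{x2,x3,x5},{x2,x4,x6}}
  U5: {{x3},{x1,x3},{x2,x3},{x3,x4},{x3,x5},{x1,x3,x4},{x2,x3,x5}} {{x6},{x2,x6},{x4,x6},{x5,x6},{x2,x4,x6}}
  U12: {{x5},{x1,x5},{x2,x5},{x3,x5},{x5,x6},{x2,x3,x5}} {{x2,x6},{x2,x4,x6}}
  U13: {{x6},{x2,x6},{x4,x6},{x5,x6},{x2,x4,x6}} {{x1,x5}} {{x3,x5},{x2,x3,x5}}
  U14: {{x2,x5},{x2,x3,x5}} {{x2,x6},{x2,x4,x6}}
  U15: {{x6},{x2,x6},{x4,x6},{x5,x6},{x2,x4,x6}} {{x3,x5},{x2,x3,x5}}
  U23: {{x1,x2}} {{x1,x5}} {{x2,x3},{x3,x5},{x2,x3,x5}} {{x2,x4},{x2,x6},{x2,x4,x6}} {{x5,x6}}
  U24: {{x2},{x1,x2},{x2,x3},{x2,x4},{x2,x5},{x2,x6},{x2,x3,x5},{x2,x4,x6}}
  U25: {{x2,x3},{x3,x5},{x2,x3,x5}} {{x2,x6},{x2,x4,x6}} {{x5,x6}}
  U34: {{x1,x2}} {{x2,x3},{x2,x3,x5}} {{x2,x4},{x2,x6},{x2,x4,x6}}
  U35: {{x3},{x1,x3},{x2,x3},{x3,x4},{x3,x5},{x1,x3,x4},{x2,x3,x5}} {{x6},{x2,x6},{x4,x6},{x5,x6},{x2,x4,x6}}
  U45: {{x2,x3},{x2,x3,x5}} {{x2,x6},{x2,x4,x6}}
  U123: {{x1,x5}} {{x2,x6},{x2,x4,x6}} {{x3,x5},{x2,x3,x5}} {{x5,x6}}
  U124: {{x2,x5},{x2,x3,x5}} {{x2,x6},{x2,x4,x6}}
  U125: {{x2,x6},{x2,x4,x6}} {{x3,x5},{x2,x3,x5}} {{x5,x6}}
  U134: {{x2,x6},{x2,x4,x6}} {{x2,x3,x5}}
  U135: {{x6},{x2,x6},{x4,x6},{x5,x6},{x2,x4,x6}} {{x3,x5},{x2,x3,x5}}
  U145: {{x2,x6},{x2,x4,x6}} {{x2,x3,x5}}
  U234: {{x1,x2}} {{x2,x3},{x2,x3,x5}} {{x2,x4},{x2,x6},{x2,x4,x6}}
  U235: {{x2,x3},{x3,x5},{x2,x3,x5}} {{x2,x6},{x2,x4,x6}} {{x5,x6}}
  U245: {{x2,x3},{x2,x3,x5}} {{x2,x6},{x2,x4,x6}}
  U345: {{x2,x3},{x2,x3,x5}} {{x2,x6},{x2,x4,x6}}
  U1234: {{x2,x6},{x2,x4,x6}} {{x2,x3,x5}}
  U1235: {{x2,x6},{x2,x4,x6}} {{x3,x5},{x2,x3,x5}} {{x5,x6}}
  U1245: {{x2,x6},{x2,x4,x6}} {{x2,x3,x5}}
  U1345: {{x2,x6},{x2,x4,x6}} {{x2,x3,x5}}
  U2345: {{x2,x3},{x2,x3,x5}} {{x2,x6},{x2,x4,x6}}
  U12345: {{x2,x6},{x2,x4,x6}} {{x2,x3,x5}}
C dims 6,25,25,11; δ0: rk 5, SNF 1^5; δ1: rk 16, SNF 1^16; δ2: rk 9, SNF 1^9
Ȟ^0: (6−5)−0=1 ⇒ Z
Ȟ^1: (25−16)−5=4 ⇒ Z^4
Ȟ^2: (25−9)−16=0 ⇒ 0


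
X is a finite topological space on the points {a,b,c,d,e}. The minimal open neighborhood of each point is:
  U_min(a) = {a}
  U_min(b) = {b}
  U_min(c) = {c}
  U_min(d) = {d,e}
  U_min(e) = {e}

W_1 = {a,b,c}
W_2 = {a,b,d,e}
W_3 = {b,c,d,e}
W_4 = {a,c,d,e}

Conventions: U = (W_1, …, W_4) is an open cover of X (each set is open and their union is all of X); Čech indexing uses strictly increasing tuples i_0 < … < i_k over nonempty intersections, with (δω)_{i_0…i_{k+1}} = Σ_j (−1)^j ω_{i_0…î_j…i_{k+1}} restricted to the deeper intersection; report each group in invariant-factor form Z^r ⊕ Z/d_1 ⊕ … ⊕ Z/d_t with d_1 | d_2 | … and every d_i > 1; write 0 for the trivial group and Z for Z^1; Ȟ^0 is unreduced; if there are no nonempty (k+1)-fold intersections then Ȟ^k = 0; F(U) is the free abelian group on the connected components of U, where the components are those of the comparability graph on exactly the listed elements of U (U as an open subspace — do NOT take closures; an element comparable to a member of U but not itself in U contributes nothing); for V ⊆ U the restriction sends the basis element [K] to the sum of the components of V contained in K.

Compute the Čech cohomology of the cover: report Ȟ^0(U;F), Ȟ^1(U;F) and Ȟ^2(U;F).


Ȟ^0 ≅ Z^4,  Ȟ^1 ≅ 0,  Ȟ^2 ≅ 0

intersection data:
  W12={a,b} W13={b,c} W14={a,c} W23={b,d,e} W24={a,d,e} W34={c,d,e}
  W123={b} W124={a} W134={c} W234={d,e}
components per intersection:
  W1: {a} {b} {c}
  W2: {a} {b} {d,e}
  W3: {b} {c} {d,e}
  W4: {a} {c} {d,e}
  W12: {a} {b}
  W13: {b} {c}
  W14: {a} {c}
  W23: {b} {d,e}
  W24: {a} {d,e}
  W34: {c} {d,e}
  W123: {b}
  W124: {a}
  W134: {c}
  W234: {d,e}
C dims 12,12,4; δ0: rk 8, SNF 1^8; δ1: rk 4, SNF 1^4
Ȟ^0 = (12 − 8) − 0 = 4, so Ȟ^0 ≅ Z^4
Ȟ^1 = (12 − 4) − 8 = 0, so Ȟ^1 ≅ 0
Ȟ^2 = (4 − 0) − 4 = 0, so Ȟ^2 ≅ 0


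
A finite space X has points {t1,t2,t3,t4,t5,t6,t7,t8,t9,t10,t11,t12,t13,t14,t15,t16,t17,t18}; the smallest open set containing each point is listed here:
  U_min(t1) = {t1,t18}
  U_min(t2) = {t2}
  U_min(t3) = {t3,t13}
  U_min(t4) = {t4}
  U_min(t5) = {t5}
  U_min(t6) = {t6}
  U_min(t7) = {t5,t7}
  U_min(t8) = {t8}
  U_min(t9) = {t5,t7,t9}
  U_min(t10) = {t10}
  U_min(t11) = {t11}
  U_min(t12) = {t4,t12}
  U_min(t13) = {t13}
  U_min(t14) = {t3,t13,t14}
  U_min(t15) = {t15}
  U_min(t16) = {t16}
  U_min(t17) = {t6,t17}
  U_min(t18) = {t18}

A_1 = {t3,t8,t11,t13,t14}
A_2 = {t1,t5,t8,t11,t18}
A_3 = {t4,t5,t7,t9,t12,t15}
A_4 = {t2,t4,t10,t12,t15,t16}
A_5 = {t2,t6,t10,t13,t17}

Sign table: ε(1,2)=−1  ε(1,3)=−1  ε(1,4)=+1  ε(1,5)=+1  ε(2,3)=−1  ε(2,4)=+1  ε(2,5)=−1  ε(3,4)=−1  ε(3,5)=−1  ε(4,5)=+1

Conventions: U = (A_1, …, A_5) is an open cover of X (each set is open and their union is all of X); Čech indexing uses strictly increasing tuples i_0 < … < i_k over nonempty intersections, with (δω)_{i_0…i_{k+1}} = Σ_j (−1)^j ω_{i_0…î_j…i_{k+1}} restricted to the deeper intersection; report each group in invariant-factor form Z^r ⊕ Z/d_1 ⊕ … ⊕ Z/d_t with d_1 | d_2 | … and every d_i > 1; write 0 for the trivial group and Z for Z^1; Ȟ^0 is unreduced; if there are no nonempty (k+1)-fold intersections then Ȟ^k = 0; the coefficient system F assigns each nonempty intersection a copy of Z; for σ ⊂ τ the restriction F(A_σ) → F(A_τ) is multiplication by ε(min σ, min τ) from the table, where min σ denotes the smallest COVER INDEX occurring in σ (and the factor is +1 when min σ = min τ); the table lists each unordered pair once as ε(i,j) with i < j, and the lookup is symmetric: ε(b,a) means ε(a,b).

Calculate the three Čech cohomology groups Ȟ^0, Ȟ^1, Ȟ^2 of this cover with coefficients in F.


Ȟ^0 = 0,  Ȟ^1 = Z/2,  Ȟ^2 = 0

cover nerve:
  A12={t8,t11} A15={t13} A23={t5} A34={t4,t12,t15} A45={t2,t10}
C dims 5,5; δ0: rk 5, SNF 1^4·2
Ȟ^0: (5−5)−0=0 ⇒ 0
Ȟ^1: (5−0)−5=0 plus torsion [2] ⇒ Z/2
Ȟ^2: (0−0)−0=0 ⇒ 0


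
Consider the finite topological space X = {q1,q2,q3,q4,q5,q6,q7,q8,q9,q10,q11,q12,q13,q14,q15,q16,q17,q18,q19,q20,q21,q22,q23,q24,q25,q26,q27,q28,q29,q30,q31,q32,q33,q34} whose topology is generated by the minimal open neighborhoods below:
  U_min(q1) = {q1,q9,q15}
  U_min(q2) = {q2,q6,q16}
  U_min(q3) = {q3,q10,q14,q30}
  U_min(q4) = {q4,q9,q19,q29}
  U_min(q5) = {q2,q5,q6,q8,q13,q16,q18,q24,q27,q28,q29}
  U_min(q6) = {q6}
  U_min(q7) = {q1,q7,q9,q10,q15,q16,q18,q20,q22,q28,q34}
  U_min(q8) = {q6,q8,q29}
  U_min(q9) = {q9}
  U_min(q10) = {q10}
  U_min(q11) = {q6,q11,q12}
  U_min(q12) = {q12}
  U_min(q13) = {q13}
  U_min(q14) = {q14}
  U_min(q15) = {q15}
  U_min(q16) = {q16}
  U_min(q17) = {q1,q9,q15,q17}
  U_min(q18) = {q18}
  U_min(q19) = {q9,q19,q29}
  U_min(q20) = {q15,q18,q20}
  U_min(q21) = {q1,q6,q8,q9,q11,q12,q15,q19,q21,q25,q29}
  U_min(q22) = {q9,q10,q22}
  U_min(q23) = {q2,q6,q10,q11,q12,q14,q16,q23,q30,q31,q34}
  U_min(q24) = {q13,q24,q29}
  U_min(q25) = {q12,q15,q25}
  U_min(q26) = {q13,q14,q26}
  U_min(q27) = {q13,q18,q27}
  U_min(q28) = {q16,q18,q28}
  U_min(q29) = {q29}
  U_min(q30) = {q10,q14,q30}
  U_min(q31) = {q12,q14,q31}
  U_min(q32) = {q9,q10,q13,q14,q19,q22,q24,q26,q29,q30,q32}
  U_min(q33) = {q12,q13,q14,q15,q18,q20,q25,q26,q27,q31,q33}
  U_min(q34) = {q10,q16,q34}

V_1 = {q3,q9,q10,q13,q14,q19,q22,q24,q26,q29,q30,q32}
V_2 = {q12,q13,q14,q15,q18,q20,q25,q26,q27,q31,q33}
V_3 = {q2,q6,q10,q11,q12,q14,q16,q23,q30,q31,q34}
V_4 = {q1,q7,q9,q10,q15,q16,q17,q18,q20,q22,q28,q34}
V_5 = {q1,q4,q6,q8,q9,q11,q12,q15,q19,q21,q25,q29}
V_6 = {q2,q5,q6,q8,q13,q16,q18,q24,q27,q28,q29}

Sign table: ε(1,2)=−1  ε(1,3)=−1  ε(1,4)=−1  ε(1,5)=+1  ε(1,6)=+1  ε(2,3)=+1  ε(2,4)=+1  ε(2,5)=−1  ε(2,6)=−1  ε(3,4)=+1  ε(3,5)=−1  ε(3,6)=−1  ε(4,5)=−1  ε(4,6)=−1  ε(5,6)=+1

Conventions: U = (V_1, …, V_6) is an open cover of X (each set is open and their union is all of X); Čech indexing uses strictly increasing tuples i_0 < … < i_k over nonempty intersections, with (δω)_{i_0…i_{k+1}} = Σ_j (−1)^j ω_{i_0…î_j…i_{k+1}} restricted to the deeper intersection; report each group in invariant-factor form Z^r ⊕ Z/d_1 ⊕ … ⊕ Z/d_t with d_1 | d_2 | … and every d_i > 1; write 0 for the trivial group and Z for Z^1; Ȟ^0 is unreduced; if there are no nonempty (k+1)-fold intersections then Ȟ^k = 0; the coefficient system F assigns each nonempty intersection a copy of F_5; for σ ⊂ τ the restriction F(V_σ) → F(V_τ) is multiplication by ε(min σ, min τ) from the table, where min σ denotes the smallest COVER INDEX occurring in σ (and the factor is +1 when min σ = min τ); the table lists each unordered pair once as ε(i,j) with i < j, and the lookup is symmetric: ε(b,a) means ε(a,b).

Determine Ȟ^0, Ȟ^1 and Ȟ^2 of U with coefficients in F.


nonempty overlaps:
  V12={q13,q14,q26} V13={q10,q14,q30} V14={q9,q10,q22} V15={q9,q19,q29} V16={q13,q24,q29} V23={q12,q14,q31} V24={q15,q18,q20} V25={q12,q15,q25} V26={q13,q18,q27} V34={q10,q16,q34} V35={q6,q11,q12} V36={q2,q6,q16} V45={q1,q9,q15} V46={q16,q18,q28} V56={q6,q8,q29}
  V123={q14} V126={q13} V134={q10} V145={q9} V156={q29} V235={q12} V245={q15} V246={q18} V346={q16} V356={q6}
C dims 6,15,10; δ0: rk_F5 5; δ1: rk_F5 10
degree 0: 6−5−0 = 1 → Ȟ^0 ≅ Z/5
degree 1: 15−10−5 = 0 → Ȟ^1 ≅ 0
degree 2: 10−0−10 = 0 → Ȟ^2 ≅ 0

Ȟ^0 = Z/5, Ȟ^1 = 0, Ȟ^2 = 0


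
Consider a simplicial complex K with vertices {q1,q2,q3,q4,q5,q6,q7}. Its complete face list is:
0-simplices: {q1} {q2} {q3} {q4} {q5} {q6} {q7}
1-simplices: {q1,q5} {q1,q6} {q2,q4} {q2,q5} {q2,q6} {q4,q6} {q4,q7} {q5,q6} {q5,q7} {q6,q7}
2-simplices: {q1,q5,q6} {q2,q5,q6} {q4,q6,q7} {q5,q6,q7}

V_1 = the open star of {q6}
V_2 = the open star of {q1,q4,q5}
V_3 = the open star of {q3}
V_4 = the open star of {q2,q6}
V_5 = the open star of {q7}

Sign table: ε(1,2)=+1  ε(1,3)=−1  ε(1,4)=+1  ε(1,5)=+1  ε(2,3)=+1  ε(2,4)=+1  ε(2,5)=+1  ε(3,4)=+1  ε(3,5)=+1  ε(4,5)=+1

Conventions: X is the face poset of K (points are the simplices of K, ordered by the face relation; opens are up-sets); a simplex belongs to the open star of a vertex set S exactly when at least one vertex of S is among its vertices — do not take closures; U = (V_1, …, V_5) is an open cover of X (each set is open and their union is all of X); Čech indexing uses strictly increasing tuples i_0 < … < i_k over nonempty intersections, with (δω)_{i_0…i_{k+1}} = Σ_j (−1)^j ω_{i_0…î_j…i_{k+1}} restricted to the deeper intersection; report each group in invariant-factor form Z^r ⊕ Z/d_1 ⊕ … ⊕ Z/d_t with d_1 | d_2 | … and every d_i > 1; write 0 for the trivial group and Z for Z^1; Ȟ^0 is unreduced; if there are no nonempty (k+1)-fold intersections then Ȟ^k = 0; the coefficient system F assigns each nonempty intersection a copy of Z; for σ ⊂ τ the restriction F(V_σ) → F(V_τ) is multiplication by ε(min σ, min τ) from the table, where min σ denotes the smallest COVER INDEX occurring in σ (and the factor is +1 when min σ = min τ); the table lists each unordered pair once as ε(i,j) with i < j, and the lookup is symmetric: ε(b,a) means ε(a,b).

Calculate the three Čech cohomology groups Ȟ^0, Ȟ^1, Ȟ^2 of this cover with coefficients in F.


Ȟ^0 ≅ Z^2, Ȟ^1 ≅ 0, Ȟ^2 ≅ 0

cover nerve:
  V1={{q6},{q1,q6},{q2,q6},{q4,q6},{q5,q6},{q6,q7},{q1,q5,q6},{q2,q5,q6},{q4,q6,q7},{q5,q6,q7}} V2={{q1},{q4},{q5},{q1,q5},{q1,q6},{q2,q4},{q2,q5},{q4,q6},{q4,q7},{q5,q6},{q5,q7},{q1,q5,q6},{q2,q5,q6},{q4,q6,q7},{q5,q6,q7}} V3={{q3}} V4={{q2},{q6},{q1,q6},{q2,q4},{q2,q5},{q2,q6},{q4,q6},{q5,q6},{q6,q7},{q1,q5,q6},{q2,q5,q6},{q4,q6,q7},{q5,q6,q7}} V5={{q7},{q4,q7},{q5,q7},{q6,q7},{q4,q6,q7},{q5,q6,q7}}
  V12={{q1,q6},{q4,q6},{q5,q6},{q1,q5,q6},{q2,q5,q6},{q4,q6,q7},{q5,q6,q7}} V14={{q6},{q1,q6},{q2,q6},{q4,q6},{q5,q6},{q6,q7},{q1,q5,q6},{q2,q5,q6},{q4,q6,q7},{q5,q6,q7}} V15={{q6,q7},{q4,q6,q7},{q5,q6,q7}} V24={{q1,q6},{q2,q4},{q2,q5},{q4,q6},{q5,q6},{q1,q5,q6},{q2,q5,q6},{q4,q6,q7},{q5,q6,q7}} V25={{q4,q7},{q5,q7},{q4,q6,q7},{q5,q6,q7}} V45={{q6,q7},{q4,q6,q7},{q5,q6,q7}}
  V124={{q1,q6},{q4,q6},{q5,q6},{q1,q5,q6},{q2,q5,q6},{q4,q6,q7},{q5,q6,q7}} V125={{q4,q6,q7},{q5,q6,q7}} V145={{q6,q7},{q4,q6,q7},{q5,q6,q7}} V245={{q4,q6,q7},{q5,q6,q7}}
  V1245={{q4,q6,q7},{q5,q6,q7}}
C dims 5,6,4,1; δ0: rk 3, SNF 1^3; δ1: rk 3, SNF 1^3; δ2: rk 1, SNF 1^1
Ȟ^0: (5−3)−0=2 ⇒ Z^2
Ȟ^1: (6−3)−3=0 ⇒ 0
Ȟ^2: (4−1)−3=0 ⇒ 0


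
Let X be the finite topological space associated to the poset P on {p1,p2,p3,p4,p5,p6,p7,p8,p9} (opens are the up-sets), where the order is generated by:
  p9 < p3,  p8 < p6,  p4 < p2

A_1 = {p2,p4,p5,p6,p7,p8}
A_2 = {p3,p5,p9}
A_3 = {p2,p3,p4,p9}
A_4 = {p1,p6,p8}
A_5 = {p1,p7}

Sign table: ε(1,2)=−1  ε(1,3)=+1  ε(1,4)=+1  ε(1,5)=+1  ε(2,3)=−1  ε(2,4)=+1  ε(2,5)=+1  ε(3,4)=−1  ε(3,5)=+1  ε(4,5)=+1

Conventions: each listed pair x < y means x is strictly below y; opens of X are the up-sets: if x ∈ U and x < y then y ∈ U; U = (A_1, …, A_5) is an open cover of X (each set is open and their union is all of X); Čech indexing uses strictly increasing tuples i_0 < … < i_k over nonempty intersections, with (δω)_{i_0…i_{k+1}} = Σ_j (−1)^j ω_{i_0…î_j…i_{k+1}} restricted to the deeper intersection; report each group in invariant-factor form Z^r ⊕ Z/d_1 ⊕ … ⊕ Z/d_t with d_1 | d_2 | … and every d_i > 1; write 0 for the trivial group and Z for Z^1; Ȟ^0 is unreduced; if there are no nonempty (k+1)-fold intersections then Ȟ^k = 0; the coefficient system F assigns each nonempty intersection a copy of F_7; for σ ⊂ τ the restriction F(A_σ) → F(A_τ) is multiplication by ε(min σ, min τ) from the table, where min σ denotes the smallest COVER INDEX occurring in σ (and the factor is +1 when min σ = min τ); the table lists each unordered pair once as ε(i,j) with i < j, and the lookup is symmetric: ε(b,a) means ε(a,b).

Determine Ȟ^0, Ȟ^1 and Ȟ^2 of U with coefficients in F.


intersection data:
  A12={p5} A13={p2,p4} A14={p6,p8} A15={p7} A23={p3,p9} A45={p1}
C dims 5,6; δ0: rk_F7 4
Ȟ^0 = (5 − 4) − 0 = 1, so Ȟ^0 ≅ Z/7
Ȟ^1 = (6 − 0) − 4 = 2, so Ȟ^1 ≅ Z/7 ⊕ Z/7
Ȟ^2 = (0 − 0) − 0 = 0, so Ȟ^2 ≅ 0

Ȟ^0 = Z/7, Ȟ^1 = Z/7 ⊕ Z/7, Ȟ^2 = 0


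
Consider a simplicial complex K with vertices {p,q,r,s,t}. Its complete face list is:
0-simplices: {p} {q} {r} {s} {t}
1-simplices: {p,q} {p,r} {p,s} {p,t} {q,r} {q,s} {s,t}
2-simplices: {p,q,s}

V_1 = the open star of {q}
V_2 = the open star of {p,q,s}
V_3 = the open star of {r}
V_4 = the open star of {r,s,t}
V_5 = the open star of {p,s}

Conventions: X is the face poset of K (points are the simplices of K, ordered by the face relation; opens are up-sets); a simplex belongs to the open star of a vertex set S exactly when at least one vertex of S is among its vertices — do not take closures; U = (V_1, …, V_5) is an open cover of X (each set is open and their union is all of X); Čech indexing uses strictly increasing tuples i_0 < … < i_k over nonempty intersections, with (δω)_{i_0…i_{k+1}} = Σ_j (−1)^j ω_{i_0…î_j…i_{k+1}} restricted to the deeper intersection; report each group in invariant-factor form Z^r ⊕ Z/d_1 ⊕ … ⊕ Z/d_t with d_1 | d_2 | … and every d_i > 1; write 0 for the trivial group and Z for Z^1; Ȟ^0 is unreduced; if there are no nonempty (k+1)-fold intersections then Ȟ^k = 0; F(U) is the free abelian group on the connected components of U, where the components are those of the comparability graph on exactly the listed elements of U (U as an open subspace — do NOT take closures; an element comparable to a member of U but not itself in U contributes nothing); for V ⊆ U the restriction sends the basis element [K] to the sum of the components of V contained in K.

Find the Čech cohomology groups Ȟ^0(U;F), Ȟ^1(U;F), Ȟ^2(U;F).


Ȟ^0 = Z,  Ȟ^1 = Z^2,  Ȟ^2 = 0

nerve simplices:
  V1={{q},{p,q},{q,r},{q,s},{p,q,s}} V2={{p},{q},{s},{p,q},{p,r},{p,s},{p,t},{q,r},{q,s},{s,t},{p,q,s}} V3={{r},{p,r},{q,r}} V4={{r},{s},{t},{p,r},{p,s},{p,t},{q,r},{q,s},{s,t},{p,q,s}} V5={{p},{s},{p,q},{p,r},{p,s},{p,t},{q,s},{s,t},{p,q,s}}
  V12={{q},{p,q},{q,r},{q,s},{p,q,s}} V13={{q,r}} V14={{q,r},{q,s},{p,q,s}} V15={{p,q},{q,s},{p,q,s}} V23={{p,r},{q,r}} V24={{s},{p,r},{p,s},{p,t},{q,r},{q,s},{s,t},{p,q,s}} V25={{p},{s},{p,q},{p,r},{p,s},{p,t},{q,s},{s,t},{p,q,s}} V34={{r},{p,r},{q,r}} V35={{p,r}} V45={{s},{p,r},{p,s},{p,t},{q,s},{s,t},{p,q,s}}
  V123={{q,r}} V124={{q,r},{q,s},{p,q,s}} V125={{p,q},{q,s},{p,q,s}} V134={{q,r}} V145={{q,s},{p,q,s}} V234={{p,r},{q,r}} V235={{p,r}} V245={{s},{p,r},{p,s},{p,t},{q,s},{s,t},{p,q,s}} V345={{p,r}}
  V1234={{q,r}} V1245={{q,s},{p,q,s}} V2345={{p,r}}
components per intersection:
  V1: {{q},{p,q},{q,r},{q,s},{p,q,s}}
  V2: {{p},{q},{s},{p,q},{p,r},{p,s},{p,t},{q,r},{q,s},{s,t},{p,q,s}}
  V3: {{r},{p,r},{q,r}}
  V4: {{r},{p,r},{q,r}} {{s},{t},{p,s},{p,t},{q,s},{s,t},{p,q,s}}
  V5: {{p},{s},{p,q},{p,r},{p,s},{p,t},{q,s},{s,t},{p,q,s}}
  V12: {{q},{p,q},{q,r},{q,s},{p,q,s}}
  V13: {{q,r}}
  V14: {{q,r}} {{q,s},{p,q,s}}
  V15: {{p,q},{q,s},{p,q,s}}
  V23: {{p,r}} {{q,r}}
  V24: {{s},{p,s},{q,s},{s,t},{p,q,s}} {{p,r}} {{p,t}} {{q,r}}
  V25: {{p},{s},{p,q},{p,r},{p,s},{p,t},{q,s},{s,t},{p,q,s}}
  V34: {{r},{p,r},{q,r}}
  V35: {{p,r}}
  V45: {{s},{p,s},{q,s},{s,t},{p,q,s}} {{p,r}} {{p,t}}
  V123: {{q,r}}
  V124: {{q,r}} {{q,s},{p,q,s}}
  V125: {{p,q},{q,s},{p,q,s}}
  V134: {{q,r}}
  V145: {{q,s},{p,q,s}}
  V234: {{p,r}} {{q,r}}
  V235: {{p,r}}
  V245: {{s},{p,s},{q,s},{s,t},{p,q,s}} {{p,r}} {{p,t}}
  V345: {{p,r}}
  V1234: {{q,r}}
  V1245: {{q,s},{p,q,s}}
  V2345: {{p,r}}
C dims 6,17,13,3; δ0: rk 5, SNF 1^5; δ1: rk 10, SNF 1^10; δ2: rk 3, SNF 1^3
degree 0: 6−5−0 = 1 → Ȟ^0 ≅ Z
degree 1: 17−10−5 = 2 → Ȟ^1 ≅ Z^2
degree 2: 13−3−10 = 0 → Ȟ^2 ≅ 0


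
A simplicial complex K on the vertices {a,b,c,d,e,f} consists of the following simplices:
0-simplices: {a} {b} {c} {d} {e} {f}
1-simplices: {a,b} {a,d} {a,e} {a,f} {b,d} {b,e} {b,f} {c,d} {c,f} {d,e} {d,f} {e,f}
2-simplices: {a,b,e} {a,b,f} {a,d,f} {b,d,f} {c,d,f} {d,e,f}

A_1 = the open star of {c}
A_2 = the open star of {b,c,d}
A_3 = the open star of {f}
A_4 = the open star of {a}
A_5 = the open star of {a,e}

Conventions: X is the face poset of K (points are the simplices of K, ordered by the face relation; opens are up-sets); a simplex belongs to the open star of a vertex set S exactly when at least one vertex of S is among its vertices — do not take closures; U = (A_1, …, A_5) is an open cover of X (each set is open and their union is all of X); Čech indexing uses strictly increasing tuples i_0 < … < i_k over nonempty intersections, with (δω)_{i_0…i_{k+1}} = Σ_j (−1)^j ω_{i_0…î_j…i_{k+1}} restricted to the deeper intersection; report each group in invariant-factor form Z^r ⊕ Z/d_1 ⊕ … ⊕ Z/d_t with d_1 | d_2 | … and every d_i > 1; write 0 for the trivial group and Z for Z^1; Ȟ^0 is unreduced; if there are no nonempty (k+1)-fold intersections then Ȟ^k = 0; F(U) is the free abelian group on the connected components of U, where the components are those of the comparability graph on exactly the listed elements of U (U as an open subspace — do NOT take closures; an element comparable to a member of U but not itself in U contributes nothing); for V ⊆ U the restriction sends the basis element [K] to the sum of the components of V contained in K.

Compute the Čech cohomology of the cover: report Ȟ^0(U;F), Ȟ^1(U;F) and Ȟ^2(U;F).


Ȟ^0 ≅ Z, Ȟ^1 ≅ Z and Ȟ^2 ≅ 0

intersection data:
  A1={{c},{c,d},{c,f},{c,d,f}} A2={{b},{c},{d},{a,b},{a,d},{b,d},{b,e},{b,f},{c,d},{c,f},{d,e},{d,f},{a,b,e},{a,b,f},{a,d,f},{b,d,f},{c,d,f},{d,e,f}} A3={{f},{a,f},{b,f},{c,f},{d,f},{e,f},{a,b,f},{a,d,f},{b,d,f},{c,d,f},{d,e,f}} A4={{a},{a,b},{a,d},{a,e},{a,f},{a,b,e},{a,b,f},{a,d,f}} A5={{a},{e},{a,b},{a,d},{a,e},{a,f},{b,e},{d,e},{e,f},{a,b,e},{a,b,f},{a,d,f},{d,e,f}}
  A12={{c},{c,d},{c,f},{c,d,f}} A13={{c,f},{c,d,f}} A23={{b,f},{c,f},{d,f},{a,b,f},{a,d,f},{b,d,f},{c,d,f},{d,e,f}} A24={{a,b},{a,d},{a,b,e},{a,b,f},{a,d,f}} A25={{a,b},{a,d},{b,e},{d,e},{a,b,e},{a,b,f},{a,d,f},{d,e,f}} A34={{a,f},{a,b,f},{a,d,f}} A35={{a,f},{e,f},{a,b,f},{a,d,f},{d,e,f}} A45={{a},{a,b},{a,d},{a,e},{a,f},{a,b,e},{a,b,f},{a,d,f}}
  A123={{c,f},{c,d,f}} A234={{a,b,f},{a,d,f}} A235={{a,b,f},{a,d,f},{d,e,f}} A245={{a,b},{a,d},{a,b,e},{a,b,f},{a,d,f}} A345={{a,f},{a,b,f},{a,d,f}}
  A2345={{a,b,f},{a,d,f}}
components per intersection:
  A1: {{c},{c,d},{c,f},{c,d,f}}
  A2: {{b},{c},{d},{a,b},{a,d},{b,d},{b,e},{b,f},{c,d},{c,f},{d,e},{d,f},{a,b,e},{a,b,f},{a,d,f},{b,d,f},{c,d,f},{d,e,f}}
  A3: {{f},{a,f},{b,f},{c,f},{d,f},{e,f},{a,b,f},{a,d,f},{b,d,f},{c,d,f},{d,e,f}}
  A4: {{a},{a,b},{a,d},{a,e},{a,f},{a,b,e},{a,b,f},{a,d,f}}
  A5: {{a},{e},{a,b},{a,d},{a,e},{a,f},{b,e},{d,e},{e,f},{a,b,e},{a,b,f},{a,d,f},{d,e,f}}
  A12: {{c},{c,d},{c,f},{c,d,f}}
  A13: {{c,f},{c,d,f}}
  A23: {{b,f},{c,f},{d,f},{a,b,f},{a,d,f},{b,d,f},{c,d,f},{d,e,f}}
  A24: {{a,b},{a,b,e},{a,b,f}} {{a,d},{a,d,f}}
  A25: {{a,b},{b,e},{a,b,e},{a,b,f}} {{a,d},{a,d,f}} {{d,e},{d,e,f}}
  A34: {{a,f},{a,b,f},{a,d,f}}
  A35: {{a,f},{a,b,f},{a,d,f}} {{e,f},{d,e,f}}
  A45: {{a},{a,b},{a,d},{a,e},{a,f},{a,b,e},{a,b,f},{a,d,f}}
  A123: {{c,f},{c,d,f}}
  A234: {{a,b,f}} {{a,d,f}}
  A235: {{a,b,f}} {{a,d,f}} {{d,e,f}}
  A245: {{a,b},{a,b,e},{a,b,f}} {{a,d},{a,d,f}}
  A345: {{a,f},{a,b,f},{a,d,f}}
  A2345: {{a,b,f}} {{a,d,f}}
C dims 5,12,9,2; δ0: rk 4, SNF 1^4; δ1: rk 7, SNF 1^7; δ2: rk 2, SNF 1^2
Ȟ^0 = (5 − 4) − 0 = 1, so Ȟ^0 ≅ Z
Ȟ^1 = (12 − 7) − 4 = 1, so Ȟ^1 ≅ Z
Ȟ^2 = (9 − 2) − 7 = 0, so Ȟ^2 ≅ 0


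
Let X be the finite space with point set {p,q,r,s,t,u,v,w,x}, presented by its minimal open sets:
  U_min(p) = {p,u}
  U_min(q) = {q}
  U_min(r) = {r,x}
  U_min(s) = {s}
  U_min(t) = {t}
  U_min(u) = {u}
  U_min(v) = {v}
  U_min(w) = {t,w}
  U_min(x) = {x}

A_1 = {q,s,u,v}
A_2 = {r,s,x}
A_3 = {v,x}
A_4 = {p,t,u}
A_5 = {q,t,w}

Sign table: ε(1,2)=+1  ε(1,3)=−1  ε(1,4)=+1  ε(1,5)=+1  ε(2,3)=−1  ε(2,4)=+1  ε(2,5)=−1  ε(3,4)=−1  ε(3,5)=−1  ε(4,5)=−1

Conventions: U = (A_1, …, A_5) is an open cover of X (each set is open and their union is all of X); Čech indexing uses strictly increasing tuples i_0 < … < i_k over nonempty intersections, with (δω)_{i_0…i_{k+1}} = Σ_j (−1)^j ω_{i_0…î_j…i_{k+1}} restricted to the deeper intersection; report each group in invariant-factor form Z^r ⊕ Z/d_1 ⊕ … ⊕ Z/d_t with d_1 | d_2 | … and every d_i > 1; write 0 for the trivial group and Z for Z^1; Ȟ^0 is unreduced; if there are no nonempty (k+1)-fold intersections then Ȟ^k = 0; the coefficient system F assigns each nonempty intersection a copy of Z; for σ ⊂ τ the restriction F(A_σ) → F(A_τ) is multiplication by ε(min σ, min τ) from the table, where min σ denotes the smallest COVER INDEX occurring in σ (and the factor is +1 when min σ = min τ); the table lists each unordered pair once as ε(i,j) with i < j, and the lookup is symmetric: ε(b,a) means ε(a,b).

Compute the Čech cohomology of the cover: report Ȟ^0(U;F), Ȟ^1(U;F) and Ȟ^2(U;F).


nerve simplices:
  A12={s} A13={v} A14={u} A15={q} A23={x} A45={t}
C dims 5,6; δ0: rk 5, SNF 1^4·2
degree 0: 5−5−0 = 0 → Ȟ^0 ≅ 0
degree 1: 6−0−5 = 1 plus torsion [2] → Ȟ^1 ≅ Z ⊕ Z/2
degree 2: 0−0−0 = 0 → Ȟ^2 ≅ 0

Ȟ^0(U;F) ≅ 0, Ȟ^1(U;F) ≅ Z ⊕ Z/2, Ȟ^2(U;F) ≅ 0


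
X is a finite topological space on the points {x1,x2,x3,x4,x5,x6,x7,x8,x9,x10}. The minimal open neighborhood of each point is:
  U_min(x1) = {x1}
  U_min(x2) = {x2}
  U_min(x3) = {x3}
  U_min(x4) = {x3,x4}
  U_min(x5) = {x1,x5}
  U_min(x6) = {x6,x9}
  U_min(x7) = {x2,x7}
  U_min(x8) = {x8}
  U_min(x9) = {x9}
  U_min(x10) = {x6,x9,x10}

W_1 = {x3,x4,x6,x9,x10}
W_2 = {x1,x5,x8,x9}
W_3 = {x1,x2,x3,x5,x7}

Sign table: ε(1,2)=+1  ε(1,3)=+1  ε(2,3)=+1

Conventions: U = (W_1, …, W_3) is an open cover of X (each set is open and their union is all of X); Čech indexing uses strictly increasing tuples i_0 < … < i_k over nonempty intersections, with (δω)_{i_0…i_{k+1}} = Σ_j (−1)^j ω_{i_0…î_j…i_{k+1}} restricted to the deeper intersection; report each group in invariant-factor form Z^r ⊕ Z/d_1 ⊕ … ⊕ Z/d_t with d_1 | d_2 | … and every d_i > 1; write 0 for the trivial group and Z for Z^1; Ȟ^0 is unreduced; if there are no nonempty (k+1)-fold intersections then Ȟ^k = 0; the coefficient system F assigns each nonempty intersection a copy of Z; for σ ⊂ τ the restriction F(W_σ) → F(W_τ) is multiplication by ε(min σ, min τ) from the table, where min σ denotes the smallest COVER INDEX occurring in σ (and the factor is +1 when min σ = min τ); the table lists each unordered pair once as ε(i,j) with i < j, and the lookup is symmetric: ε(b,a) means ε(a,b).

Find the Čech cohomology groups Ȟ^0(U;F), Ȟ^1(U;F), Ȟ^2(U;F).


nerve simplices:
  W12={x9} W13={x3} W23={x1,x5}
C dims 3,3; δ0: rk 2, SNF 1^2
degree 0: 3−2−0 = 1 → Ȟ^0 ≅ Z
degree 1: 3−0−2 = 1 → Ȟ^1 ≅ Z
degree 2: 0−0−0 = 0 → Ȟ^2 ≅ 0

Ȟ^0 = Z,  Ȟ^1 = Z,  Ȟ^2 = 0


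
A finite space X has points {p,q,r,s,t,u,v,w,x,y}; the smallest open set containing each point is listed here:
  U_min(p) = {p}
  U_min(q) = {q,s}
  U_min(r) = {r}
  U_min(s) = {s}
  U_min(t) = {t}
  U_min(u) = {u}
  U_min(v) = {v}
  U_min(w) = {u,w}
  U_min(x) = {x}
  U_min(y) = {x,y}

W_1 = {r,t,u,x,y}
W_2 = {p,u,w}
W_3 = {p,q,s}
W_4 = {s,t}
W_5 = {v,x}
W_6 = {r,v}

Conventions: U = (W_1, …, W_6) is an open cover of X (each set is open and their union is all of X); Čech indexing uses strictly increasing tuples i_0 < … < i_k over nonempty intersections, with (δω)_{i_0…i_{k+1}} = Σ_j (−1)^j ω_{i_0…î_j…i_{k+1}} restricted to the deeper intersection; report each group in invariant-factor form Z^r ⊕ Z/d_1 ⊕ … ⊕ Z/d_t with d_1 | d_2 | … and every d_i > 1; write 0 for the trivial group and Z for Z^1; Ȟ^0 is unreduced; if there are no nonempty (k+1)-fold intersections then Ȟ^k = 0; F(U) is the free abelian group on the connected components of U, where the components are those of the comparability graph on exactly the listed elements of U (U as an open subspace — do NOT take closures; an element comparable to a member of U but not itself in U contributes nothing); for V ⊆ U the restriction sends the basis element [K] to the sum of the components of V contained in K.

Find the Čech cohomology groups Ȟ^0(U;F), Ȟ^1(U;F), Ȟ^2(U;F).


nonempty intersections:
  W12={u} W14={t} W15={x} W16={r} W23={p} W34={s} W56={v}
components per intersection:
  W1: {r} {t} {u} {x,y}
  W2: {p} {u,w}
  W3: {p} {q,s}
  W4: {s} {t}
  W5: {v} {x}
  W6: {r} {v}
  W12: {u}
  W14: {t}
  W15: {x}
  W16: {r}
  W23: {p}
  W34: {s}
  W56: {v}
C dims 14,7; δ0: rk 7, SNF 1^7
Ȟ^0: (14−7)−0=7 ⇒ Z^7
Ȟ^1: (7−0)−7=0 ⇒ 0
Ȟ^2: (0−0)−0=0 ⇒ 0

Ȟ^0 ≅ Z^7, Ȟ^1 ≅ 0, Ȟ^2 ≅ 0


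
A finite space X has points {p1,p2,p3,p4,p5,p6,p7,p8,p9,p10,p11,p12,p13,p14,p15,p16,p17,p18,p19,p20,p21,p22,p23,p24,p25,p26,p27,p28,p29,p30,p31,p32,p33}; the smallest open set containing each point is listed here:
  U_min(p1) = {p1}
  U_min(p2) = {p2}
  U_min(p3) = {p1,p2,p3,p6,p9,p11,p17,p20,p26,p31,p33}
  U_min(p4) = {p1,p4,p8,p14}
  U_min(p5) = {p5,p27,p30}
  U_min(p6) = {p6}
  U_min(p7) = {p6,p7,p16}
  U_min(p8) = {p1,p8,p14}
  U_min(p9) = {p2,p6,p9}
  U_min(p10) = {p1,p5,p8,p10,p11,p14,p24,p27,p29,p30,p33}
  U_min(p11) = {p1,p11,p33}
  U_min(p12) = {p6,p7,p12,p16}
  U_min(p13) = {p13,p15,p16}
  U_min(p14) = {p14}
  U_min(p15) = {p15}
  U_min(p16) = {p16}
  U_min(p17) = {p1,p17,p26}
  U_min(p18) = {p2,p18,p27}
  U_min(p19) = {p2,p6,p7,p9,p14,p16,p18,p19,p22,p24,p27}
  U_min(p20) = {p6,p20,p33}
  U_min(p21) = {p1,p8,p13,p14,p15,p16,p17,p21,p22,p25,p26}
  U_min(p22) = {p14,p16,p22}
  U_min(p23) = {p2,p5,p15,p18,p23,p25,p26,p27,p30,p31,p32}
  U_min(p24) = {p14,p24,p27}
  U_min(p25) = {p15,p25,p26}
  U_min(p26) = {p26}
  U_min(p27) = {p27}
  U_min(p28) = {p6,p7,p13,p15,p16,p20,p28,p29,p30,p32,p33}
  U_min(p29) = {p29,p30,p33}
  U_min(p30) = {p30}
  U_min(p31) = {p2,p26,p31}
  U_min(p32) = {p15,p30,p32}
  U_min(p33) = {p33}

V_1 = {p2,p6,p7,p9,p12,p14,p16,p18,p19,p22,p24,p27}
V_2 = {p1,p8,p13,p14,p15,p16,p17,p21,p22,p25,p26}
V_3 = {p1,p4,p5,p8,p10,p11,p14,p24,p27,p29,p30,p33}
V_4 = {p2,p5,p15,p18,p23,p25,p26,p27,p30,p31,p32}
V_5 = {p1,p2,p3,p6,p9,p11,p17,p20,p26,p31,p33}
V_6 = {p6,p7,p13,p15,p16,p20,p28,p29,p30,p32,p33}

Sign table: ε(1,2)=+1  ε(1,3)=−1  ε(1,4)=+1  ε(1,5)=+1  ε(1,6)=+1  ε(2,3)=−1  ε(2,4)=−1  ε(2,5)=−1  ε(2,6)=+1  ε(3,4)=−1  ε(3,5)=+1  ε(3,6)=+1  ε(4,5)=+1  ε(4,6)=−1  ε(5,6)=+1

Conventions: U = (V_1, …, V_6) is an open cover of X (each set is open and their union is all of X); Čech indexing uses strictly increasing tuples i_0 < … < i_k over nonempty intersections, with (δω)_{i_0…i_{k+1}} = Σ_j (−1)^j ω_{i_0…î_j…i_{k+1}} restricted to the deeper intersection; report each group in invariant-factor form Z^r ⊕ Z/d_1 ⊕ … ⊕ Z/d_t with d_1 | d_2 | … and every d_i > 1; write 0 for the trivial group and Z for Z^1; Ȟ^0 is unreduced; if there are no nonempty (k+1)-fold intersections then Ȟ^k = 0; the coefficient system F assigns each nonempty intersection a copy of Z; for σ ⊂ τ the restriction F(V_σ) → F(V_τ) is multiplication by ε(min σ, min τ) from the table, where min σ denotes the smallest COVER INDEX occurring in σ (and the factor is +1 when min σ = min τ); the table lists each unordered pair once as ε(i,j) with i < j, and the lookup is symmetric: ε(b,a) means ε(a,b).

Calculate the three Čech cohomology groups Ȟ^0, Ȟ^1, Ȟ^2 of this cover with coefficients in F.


nerve of the cover:
  V12={p14,p16,p22} V13={p14,p24,p27} V14={p2,p18,p27} V15={p2,p6,p9} V16={p6,p7,p16} V23={p1,p8,p14} V24={p15,p25,p26} V25={p1,p17,p26} V26={p13,p15,p16} V34={p5,p27,p30} V35={p1,p11,p33} V36={p29,p30,p33} V45={p2,p26,p31} V46={p15,p30,p32} V56={p6,p20,p33}
  V123={p14} V126={p16} V134={p27} V145={p2} V156={p6} V235={p1} V245={p26} V246={p15} V346={p30} V356={p33}
C dims 6,15,10; δ0: rk 6, SNF 1^5·2; δ1: rk 9, SNF 1^9
Ȟ^0 = (6 − 6) − 0 = 0, so Ȟ^0 ≅ 0
Ȟ^1 = (15 − 9) − 6 = 0 plus torsion [2], so Ȟ^1 ≅ Z/2
Ȟ^2 = (10 − 0) − 9 = 1, so Ȟ^2 ≅ Z

Ȟ^0 ≅ 0, Ȟ^1 ≅ Z/2, Ȟ^2 ≅ Z
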